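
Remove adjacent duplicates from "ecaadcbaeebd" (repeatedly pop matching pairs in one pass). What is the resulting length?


Input: ecaadcbaeebd
Stack-based adjacent duplicate removal:
  Read 'e': push. Stack: e
  Read 'c': push. Stack: ec
  Read 'a': push. Stack: eca
  Read 'a': matches stack top 'a' => pop. Stack: ec
  Read 'd': push. Stack: ecd
  Read 'c': push. Stack: ecdc
  Read 'b': push. Stack: ecdcb
  Read 'a': push. Stack: ecdcba
  Read 'e': push. Stack: ecdcbae
  Read 'e': matches stack top 'e' => pop. Stack: ecdcba
  Read 'b': push. Stack: ecdcbab
  Read 'd': push. Stack: ecdcbabd
Final stack: "ecdcbabd" (length 8)

8


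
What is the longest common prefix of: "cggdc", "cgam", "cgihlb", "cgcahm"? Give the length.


Words: cggdc, cgam, cgihlb, cgcahm
  Position 0: all 'c' => match
  Position 1: all 'g' => match
  Position 2: ('g', 'a', 'i', 'c') => mismatch, stop
LCP = "cg" (length 2)

2


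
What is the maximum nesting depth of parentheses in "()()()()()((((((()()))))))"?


Input: "()()()()()((((((()()))))))"
Tracking depth:
  Position 0 '(': depth becomes 1
  Position 1 ')': depth becomes 0
  Position 2 '(': depth becomes 1
  Position 3 ')': depth becomes 0
  Position 4 '(': depth becomes 1
  Position 5 ')': depth becomes 0
  Position 6 '(': depth becomes 1
  Position 7 ')': depth becomes 0
  Position 8 '(': depth becomes 1
  Position 9 ')': depth becomes 0
  Position 10 '(': depth becomes 1
  Position 11 '(': depth becomes 2
  Position 12 '(': depth becomes 3
  Position 13 '(': depth becomes 4
  Position 14 '(': depth becomes 5
  Position 15 '(': depth becomes 6
  Position 16 '(': depth becomes 7
  Position 17 ')': depth becomes 6
  Position 18 '(': depth becomes 7
  Position 19 ')': depth becomes 6
  Position 20 ')': depth becomes 5
  Position 21 ')': depth becomes 4
  Position 22 ')': depth becomes 3
  Position 23 ')': depth becomes 2
  Position 24 ')': depth becomes 1
  Position 25 ')': depth becomes 0
Maximum depth reached: 7

7


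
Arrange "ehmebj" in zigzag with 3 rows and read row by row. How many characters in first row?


Zigzag "ehmebj" into 3 rows:
Placing characters:
  'e' => row 0
  'h' => row 1
  'm' => row 2
  'e' => row 1
  'b' => row 0
  'j' => row 1
Rows:
  Row 0: "eb"
  Row 1: "hej"
  Row 2: "m"
First row length: 2

2


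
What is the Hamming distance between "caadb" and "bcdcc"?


Comparing "caadb" and "bcdcc" position by position:
  Position 0: 'c' vs 'b' => differ
  Position 1: 'a' vs 'c' => differ
  Position 2: 'a' vs 'd' => differ
  Position 3: 'd' vs 'c' => differ
  Position 4: 'b' vs 'c' => differ
Total differences (Hamming distance): 5

5


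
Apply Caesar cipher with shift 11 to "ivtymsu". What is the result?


Caesar cipher: shift "ivtymsu" by 11
  'i' (pos 8) + 11 = pos 19 = 't'
  'v' (pos 21) + 11 = pos 6 = 'g'
  't' (pos 19) + 11 = pos 4 = 'e'
  'y' (pos 24) + 11 = pos 9 = 'j'
  'm' (pos 12) + 11 = pos 23 = 'x'
  's' (pos 18) + 11 = pos 3 = 'd'
  'u' (pos 20) + 11 = pos 5 = 'f'
Result: tgejxdf

tgejxdf


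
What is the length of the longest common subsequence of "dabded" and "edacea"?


LCS of "dabded" and "edacea"
DP table:
           e    d    a    c    e    a
      0    0    0    0    0    0    0
  d   0    0    1    1    1    1    1
  a   0    0    1    2    2    2    2
  b   0    0    1    2    2    2    2
  d   0    0    1    2    2    2    2
  e   0    1    1    2    2    3    3
  d   0    1    2    2    2    3    3
LCS length = dp[6][6] = 3

3


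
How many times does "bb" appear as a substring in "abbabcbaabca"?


Searching for "bb" in "abbabcbaabca"
Scanning each position:
  Position 0: "ab" => no
  Position 1: "bb" => MATCH
  Position 2: "ba" => no
  Position 3: "ab" => no
  Position 4: "bc" => no
  Position 5: "cb" => no
  Position 6: "ba" => no
  Position 7: "aa" => no
  Position 8: "ab" => no
  Position 9: "bc" => no
  Position 10: "ca" => no
Total occurrences: 1

1


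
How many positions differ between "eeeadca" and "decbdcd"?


Comparing "eeeadca" and "decbdcd" position by position:
  Position 0: 'e' vs 'd' => DIFFER
  Position 1: 'e' vs 'e' => same
  Position 2: 'e' vs 'c' => DIFFER
  Position 3: 'a' vs 'b' => DIFFER
  Position 4: 'd' vs 'd' => same
  Position 5: 'c' vs 'c' => same
  Position 6: 'a' vs 'd' => DIFFER
Positions that differ: 4

4


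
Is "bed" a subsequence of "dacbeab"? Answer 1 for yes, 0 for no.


Check if "bed" is a subsequence of "dacbeab"
Greedy scan:
  Position 0 ('d'): no match needed
  Position 1 ('a'): no match needed
  Position 2 ('c'): no match needed
  Position 3 ('b'): matches sub[0] = 'b'
  Position 4 ('e'): matches sub[1] = 'e'
  Position 5 ('a'): no match needed
  Position 6 ('b'): no match needed
Only matched 2/3 characters => not a subsequence

0


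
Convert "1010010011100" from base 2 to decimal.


Input: "1010010011100" in base 2
Positional expansion:
  Digit '1' (value 1) x 2^12 = 4096
  Digit '0' (value 0) x 2^11 = 0
  Digit '1' (value 1) x 2^10 = 1024
  Digit '0' (value 0) x 2^9 = 0
  Digit '0' (value 0) x 2^8 = 0
  Digit '1' (value 1) x 2^7 = 128
  Digit '0' (value 0) x 2^6 = 0
  Digit '0' (value 0) x 2^5 = 0
  Digit '1' (value 1) x 2^4 = 16
  Digit '1' (value 1) x 2^3 = 8
  Digit '1' (value 1) x 2^2 = 4
  Digit '0' (value 0) x 2^1 = 0
  Digit '0' (value 0) x 2^0 = 0
Sum = 5276

5276


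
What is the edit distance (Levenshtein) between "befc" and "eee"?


Computing edit distance: "befc" -> "eee"
DP table:
           e    e    e
      0    1    2    3
  b   1    1    2    3
  e   2    1    1    2
  f   3    2    2    2
  c   4    3    3    3
Edit distance = dp[4][3] = 3

3


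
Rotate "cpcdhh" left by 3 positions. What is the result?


Input: "cpcdhh", rotate left by 3
First 3 characters: "cpc"
Remaining characters: "dhh"
Concatenate remaining + first: "dhh" + "cpc" = "dhhcpc"

dhhcpc


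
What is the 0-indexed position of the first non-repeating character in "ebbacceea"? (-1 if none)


Input: ebbacceea
Character frequencies:
  'a': 2
  'b': 2
  'c': 2
  'e': 3
Scanning left to right for freq == 1:
  Position 0 ('e'): freq=3, skip
  Position 1 ('b'): freq=2, skip
  Position 2 ('b'): freq=2, skip
  Position 3 ('a'): freq=2, skip
  Position 4 ('c'): freq=2, skip
  Position 5 ('c'): freq=2, skip
  Position 6 ('e'): freq=3, skip
  Position 7 ('e'): freq=3, skip
  Position 8 ('a'): freq=2, skip
  No unique character found => answer = -1

-1


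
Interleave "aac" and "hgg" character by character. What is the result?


Interleaving "aac" and "hgg":
  Position 0: 'a' from first, 'h' from second => "ah"
  Position 1: 'a' from first, 'g' from second => "ag"
  Position 2: 'c' from first, 'g' from second => "cg"
Result: ahagcg

ahagcg


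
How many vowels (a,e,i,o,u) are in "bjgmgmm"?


Input: bjgmgmm
Checking each character:
  'b' at position 0: consonant
  'j' at position 1: consonant
  'g' at position 2: consonant
  'm' at position 3: consonant
  'g' at position 4: consonant
  'm' at position 5: consonant
  'm' at position 6: consonant
Total vowels: 0

0


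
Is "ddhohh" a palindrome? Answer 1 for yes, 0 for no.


Input: ddhohh
Reversed: hhohdd
  Compare pos 0 ('d') with pos 5 ('h'): MISMATCH
  Compare pos 1 ('d') with pos 4 ('h'): MISMATCH
  Compare pos 2 ('h') with pos 3 ('o'): MISMATCH
Result: not a palindrome

0


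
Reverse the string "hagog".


Input: hagog
Reading characters right to left:
  Position 4: 'g'
  Position 3: 'o'
  Position 2: 'g'
  Position 1: 'a'
  Position 0: 'h'
Reversed: gogah

gogah


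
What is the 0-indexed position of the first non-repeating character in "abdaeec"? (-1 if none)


Input: abdaeec
Character frequencies:
  'a': 2
  'b': 1
  'c': 1
  'd': 1
  'e': 2
Scanning left to right for freq == 1:
  Position 0 ('a'): freq=2, skip
  Position 1 ('b'): unique! => answer = 1

1


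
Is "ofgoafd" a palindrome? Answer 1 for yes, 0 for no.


Input: ofgoafd
Reversed: dfaogfo
  Compare pos 0 ('o') with pos 6 ('d'): MISMATCH
  Compare pos 1 ('f') with pos 5 ('f'): match
  Compare pos 2 ('g') with pos 4 ('a'): MISMATCH
Result: not a palindrome

0


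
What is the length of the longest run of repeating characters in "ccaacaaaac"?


Input: "ccaacaaaac"
Scanning for longest run:
  Position 1 ('c'): continues run of 'c', length=2
  Position 2 ('a'): new char, reset run to 1
  Position 3 ('a'): continues run of 'a', length=2
  Position 4 ('c'): new char, reset run to 1
  Position 5 ('a'): new char, reset run to 1
  Position 6 ('a'): continues run of 'a', length=2
  Position 7 ('a'): continues run of 'a', length=3
  Position 8 ('a'): continues run of 'a', length=4
  Position 9 ('c'): new char, reset run to 1
Longest run: 'a' with length 4

4


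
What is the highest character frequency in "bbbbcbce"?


Input: bbbbcbce
Character counts:
  'b': 5
  'c': 2
  'e': 1
Maximum frequency: 5

5


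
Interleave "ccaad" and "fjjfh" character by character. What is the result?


Interleaving "ccaad" and "fjjfh":
  Position 0: 'c' from first, 'f' from second => "cf"
  Position 1: 'c' from first, 'j' from second => "cj"
  Position 2: 'a' from first, 'j' from second => "aj"
  Position 3: 'a' from first, 'f' from second => "af"
  Position 4: 'd' from first, 'h' from second => "dh"
Result: cfcjajafdh

cfcjajafdh


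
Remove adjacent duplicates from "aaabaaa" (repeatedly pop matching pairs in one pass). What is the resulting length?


Input: aaabaaa
Stack-based adjacent duplicate removal:
  Read 'a': push. Stack: a
  Read 'a': matches stack top 'a' => pop. Stack: (empty)
  Read 'a': push. Stack: a
  Read 'b': push. Stack: ab
  Read 'a': push. Stack: aba
  Read 'a': matches stack top 'a' => pop. Stack: ab
  Read 'a': push. Stack: aba
Final stack: "aba" (length 3)

3


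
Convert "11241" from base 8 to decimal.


Input: "11241" in base 8
Positional expansion:
  Digit '1' (value 1) x 8^4 = 4096
  Digit '1' (value 1) x 8^3 = 512
  Digit '2' (value 2) x 8^2 = 128
  Digit '4' (value 4) x 8^1 = 32
  Digit '1' (value 1) x 8^0 = 1
Sum = 4769

4769


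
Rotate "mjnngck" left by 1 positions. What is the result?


Input: "mjnngck", rotate left by 1
First 1 characters: "m"
Remaining characters: "jnngck"
Concatenate remaining + first: "jnngck" + "m" = "jnngckm"

jnngckm


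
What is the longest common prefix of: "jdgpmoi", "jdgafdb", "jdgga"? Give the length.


Words: jdgpmoi, jdgafdb, jdgga
  Position 0: all 'j' => match
  Position 1: all 'd' => match
  Position 2: all 'g' => match
  Position 3: ('p', 'a', 'g') => mismatch, stop
LCP = "jdg" (length 3)

3


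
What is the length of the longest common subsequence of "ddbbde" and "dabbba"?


LCS of "ddbbde" and "dabbba"
DP table:
           d    a    b    b    b    a
      0    0    0    0    0    0    0
  d   0    1    1    1    1    1    1
  d   0    1    1    1    1    1    1
  b   0    1    1    2    2    2    2
  b   0    1    1    2    3    3    3
  d   0    1    1    2    3    3    3
  e   0    1    1    2    3    3    3
LCS length = dp[6][6] = 3

3


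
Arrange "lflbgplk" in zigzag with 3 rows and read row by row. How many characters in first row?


Zigzag "lflbgplk" into 3 rows:
Placing characters:
  'l' => row 0
  'f' => row 1
  'l' => row 2
  'b' => row 1
  'g' => row 0
  'p' => row 1
  'l' => row 2
  'k' => row 1
Rows:
  Row 0: "lg"
  Row 1: "fbpk"
  Row 2: "ll"
First row length: 2

2


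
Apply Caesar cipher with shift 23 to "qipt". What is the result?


Caesar cipher: shift "qipt" by 23
  'q' (pos 16) + 23 = pos 13 = 'n'
  'i' (pos 8) + 23 = pos 5 = 'f'
  'p' (pos 15) + 23 = pos 12 = 'm'
  't' (pos 19) + 23 = pos 16 = 'q'
Result: nfmq

nfmq


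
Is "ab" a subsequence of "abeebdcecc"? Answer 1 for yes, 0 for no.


Check if "ab" is a subsequence of "abeebdcecc"
Greedy scan:
  Position 0 ('a'): matches sub[0] = 'a'
  Position 1 ('b'): matches sub[1] = 'b'
  Position 2 ('e'): no match needed
  Position 3 ('e'): no match needed
  Position 4 ('b'): no match needed
  Position 5 ('d'): no match needed
  Position 6 ('c'): no match needed
  Position 7 ('e'): no match needed
  Position 8 ('c'): no match needed
  Position 9 ('c'): no match needed
All 2 characters matched => is a subsequence

1


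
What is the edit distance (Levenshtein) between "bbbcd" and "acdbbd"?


Computing edit distance: "bbbcd" -> "acdbbd"
DP table:
           a    c    d    b    b    d
      0    1    2    3    4    5    6
  b   1    1    2    3    3    4    5
  b   2    2    2    3    3    3    4
  b   3    3    3    3    3    3    4
  c   4    4    3    4    4    4    4
  d   5    5    4    3    4    5    4
Edit distance = dp[5][6] = 4

4


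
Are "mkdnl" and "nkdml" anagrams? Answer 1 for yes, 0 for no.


Strings: "mkdnl", "nkdml"
Sorted first:  dklmn
Sorted second: dklmn
Sorted forms match => anagrams

1


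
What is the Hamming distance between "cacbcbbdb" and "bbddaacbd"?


Comparing "cacbcbbdb" and "bbddaacbd" position by position:
  Position 0: 'c' vs 'b' => differ
  Position 1: 'a' vs 'b' => differ
  Position 2: 'c' vs 'd' => differ
  Position 3: 'b' vs 'd' => differ
  Position 4: 'c' vs 'a' => differ
  Position 5: 'b' vs 'a' => differ
  Position 6: 'b' vs 'c' => differ
  Position 7: 'd' vs 'b' => differ
  Position 8: 'b' vs 'd' => differ
Total differences (Hamming distance): 9

9


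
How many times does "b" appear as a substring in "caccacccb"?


Searching for "b" in "caccacccb"
Scanning each position:
  Position 0: "c" => no
  Position 1: "a" => no
  Position 2: "c" => no
  Position 3: "c" => no
  Position 4: "a" => no
  Position 5: "c" => no
  Position 6: "c" => no
  Position 7: "c" => no
  Position 8: "b" => MATCH
Total occurrences: 1

1


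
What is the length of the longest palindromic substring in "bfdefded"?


Input: "bfdefded"
Checking substrings for palindromes:
  [5:8] "ded" (len 3) => palindrome
Longest palindromic substring: "ded" with length 3

3


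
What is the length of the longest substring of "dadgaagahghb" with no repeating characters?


Input: "dadgaagahghb"
Sliding window (track last position of each char):
  Position 0 ('d'): window [0,0] length 1 -- new best
  Position 1 ('a'): window [0,1] length 2 -- new best
  Position 2 ('d'): repeat (last at 0), move window start to 1
  Position 2 ('d'): window [1,2] length 2
  Position 3 ('g'): window [1,3] length 3 -- new best
  Position 4 ('a'): repeat (last at 1), move window start to 2
  Position 4 ('a'): window [2,4] length 3
  Position 5 ('a'): repeat (last at 4), move window start to 5
  Position 5 ('a'): window [5,5] length 1
  Position 6 ('g'): window [5,6] length 2
  Position 7 ('a'): repeat (last at 5), move window start to 6
  Position 7 ('a'): window [6,7] length 2
  Position 8 ('h'): window [6,8] length 3
  Position 9 ('g'): repeat (last at 6), move window start to 7
  Position 9 ('g'): window [7,9] length 3
  Position 10 ('h'): repeat (last at 8), move window start to 9
  Position 10 ('h'): window [9,10] length 2
  Position 11 ('b'): window [9,11] length 3
Longest substring with no repeats: "adg" with length 3

3


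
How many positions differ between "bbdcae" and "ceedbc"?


Comparing "bbdcae" and "ceedbc" position by position:
  Position 0: 'b' vs 'c' => DIFFER
  Position 1: 'b' vs 'e' => DIFFER
  Position 2: 'd' vs 'e' => DIFFER
  Position 3: 'c' vs 'd' => DIFFER
  Position 4: 'a' vs 'b' => DIFFER
  Position 5: 'e' vs 'c' => DIFFER
Positions that differ: 6

6


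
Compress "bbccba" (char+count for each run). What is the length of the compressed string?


Input: bbccba
Runs:
  'b' x 2 => "b2"
  'c' x 2 => "c2"
  'b' x 1 => "b1"
  'a' x 1 => "a1"
Compressed: "b2c2b1a1"
Compressed length: 8

8


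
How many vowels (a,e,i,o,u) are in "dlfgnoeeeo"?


Input: dlfgnoeeeo
Checking each character:
  'd' at position 0: consonant
  'l' at position 1: consonant
  'f' at position 2: consonant
  'g' at position 3: consonant
  'n' at position 4: consonant
  'o' at position 5: vowel (running total: 1)
  'e' at position 6: vowel (running total: 2)
  'e' at position 7: vowel (running total: 3)
  'e' at position 8: vowel (running total: 4)
  'o' at position 9: vowel (running total: 5)
Total vowels: 5

5


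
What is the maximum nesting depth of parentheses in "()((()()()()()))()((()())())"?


Input: "()((()()()()()))()((()())())"
Tracking depth:
  Position 0 '(': depth becomes 1
  Position 1 ')': depth becomes 0
  Position 2 '(': depth becomes 1
  Position 3 '(': depth becomes 2
  Position 4 '(': depth becomes 3
  Position 5 ')': depth becomes 2
  Position 6 '(': depth becomes 3
  Position 7 ')': depth becomes 2
  Position 8 '(': depth becomes 3
  Position 9 ')': depth becomes 2
  Position 10 '(': depth becomes 3
  Position 11 ')': depth becomes 2
  Position 12 '(': depth becomes 3
  Position 13 ')': depth becomes 2
  Position 14 ')': depth becomes 1
  Position 15 ')': depth becomes 0
  Position 16 '(': depth becomes 1
  Position 17 ')': depth becomes 0
  Position 18 '(': depth becomes 1
  Position 19 '(': depth becomes 2
  Position 20 '(': depth becomes 3
  Position 21 ')': depth becomes 2
  Position 22 '(': depth becomes 3
  Position 23 ')': depth becomes 2
  Position 24 ')': depth becomes 1
  Position 25 '(': depth becomes 2
  Position 26 ')': depth becomes 1
  Position 27 ')': depth becomes 0
Maximum depth reached: 3

3


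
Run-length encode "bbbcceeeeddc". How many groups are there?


Input: bbbcceeeeddc
Scanning for consecutive runs:
  Group 1: 'b' x 3 (positions 0-2)
  Group 2: 'c' x 2 (positions 3-4)
  Group 3: 'e' x 4 (positions 5-8)
  Group 4: 'd' x 2 (positions 9-10)
  Group 5: 'c' x 1 (positions 11-11)
Total groups: 5

5


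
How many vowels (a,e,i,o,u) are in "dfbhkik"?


Input: dfbhkik
Checking each character:
  'd' at position 0: consonant
  'f' at position 1: consonant
  'b' at position 2: consonant
  'h' at position 3: consonant
  'k' at position 4: consonant
  'i' at position 5: vowel (running total: 1)
  'k' at position 6: consonant
Total vowels: 1

1


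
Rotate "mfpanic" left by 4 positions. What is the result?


Input: "mfpanic", rotate left by 4
First 4 characters: "mfpa"
Remaining characters: "nic"
Concatenate remaining + first: "nic" + "mfpa" = "nicmfpa"

nicmfpa


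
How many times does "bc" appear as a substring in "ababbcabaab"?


Searching for "bc" in "ababbcabaab"
Scanning each position:
  Position 0: "ab" => no
  Position 1: "ba" => no
  Position 2: "ab" => no
  Position 3: "bb" => no
  Position 4: "bc" => MATCH
  Position 5: "ca" => no
  Position 6: "ab" => no
  Position 7: "ba" => no
  Position 8: "aa" => no
  Position 9: "ab" => no
Total occurrences: 1

1


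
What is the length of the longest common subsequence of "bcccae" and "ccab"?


LCS of "bcccae" and "ccab"
DP table:
           c    c    a    b
      0    0    0    0    0
  b   0    0    0    0    1
  c   0    1    1    1    1
  c   0    1    2    2    2
  c   0    1    2    2    2
  a   0    1    2    3    3
  e   0    1    2    3    3
LCS length = dp[6][4] = 3

3


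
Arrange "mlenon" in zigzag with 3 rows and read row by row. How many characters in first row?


Zigzag "mlenon" into 3 rows:
Placing characters:
  'm' => row 0
  'l' => row 1
  'e' => row 2
  'n' => row 1
  'o' => row 0
  'n' => row 1
Rows:
  Row 0: "mo"
  Row 1: "lnn"
  Row 2: "e"
First row length: 2

2


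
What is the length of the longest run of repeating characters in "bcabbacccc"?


Input: "bcabbacccc"
Scanning for longest run:
  Position 1 ('c'): new char, reset run to 1
  Position 2 ('a'): new char, reset run to 1
  Position 3 ('b'): new char, reset run to 1
  Position 4 ('b'): continues run of 'b', length=2
  Position 5 ('a'): new char, reset run to 1
  Position 6 ('c'): new char, reset run to 1
  Position 7 ('c'): continues run of 'c', length=2
  Position 8 ('c'): continues run of 'c', length=3
  Position 9 ('c'): continues run of 'c', length=4
Longest run: 'c' with length 4

4


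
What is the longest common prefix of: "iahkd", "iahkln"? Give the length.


Words: iahkd, iahkln
  Position 0: all 'i' => match
  Position 1: all 'a' => match
  Position 2: all 'h' => match
  Position 3: all 'k' => match
  Position 4: ('d', 'l') => mismatch, stop
LCP = "iahk" (length 4)

4


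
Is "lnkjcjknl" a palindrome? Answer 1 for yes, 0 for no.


Input: lnkjcjknl
Reversed: lnkjcjknl
  Compare pos 0 ('l') with pos 8 ('l'): match
  Compare pos 1 ('n') with pos 7 ('n'): match
  Compare pos 2 ('k') with pos 6 ('k'): match
  Compare pos 3 ('j') with pos 5 ('j'): match
Result: palindrome

1


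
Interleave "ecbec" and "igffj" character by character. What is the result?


Interleaving "ecbec" and "igffj":
  Position 0: 'e' from first, 'i' from second => "ei"
  Position 1: 'c' from first, 'g' from second => "cg"
  Position 2: 'b' from first, 'f' from second => "bf"
  Position 3: 'e' from first, 'f' from second => "ef"
  Position 4: 'c' from first, 'j' from second => "cj"
Result: eicgbfefcj

eicgbfefcj


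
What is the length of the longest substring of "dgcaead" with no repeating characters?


Input: "dgcaead"
Sliding window (track last position of each char):
  Position 0 ('d'): window [0,0] length 1 -- new best
  Position 1 ('g'): window [0,1] length 2 -- new best
  Position 2 ('c'): window [0,2] length 3 -- new best
  Position 3 ('a'): window [0,3] length 4 -- new best
  Position 4 ('e'): window [0,4] length 5 -- new best
  Position 5 ('a'): repeat (last at 3), move window start to 4
  Position 5 ('a'): window [4,5] length 2
  Position 6 ('d'): window [4,6] length 3
Longest substring with no repeats: "dgcae" with length 5

5


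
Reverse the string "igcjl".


Input: igcjl
Reading characters right to left:
  Position 4: 'l'
  Position 3: 'j'
  Position 2: 'c'
  Position 1: 'g'
  Position 0: 'i'
Reversed: ljcgi

ljcgi


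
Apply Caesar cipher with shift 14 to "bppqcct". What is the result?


Caesar cipher: shift "bppqcct" by 14
  'b' (pos 1) + 14 = pos 15 = 'p'
  'p' (pos 15) + 14 = pos 3 = 'd'
  'p' (pos 15) + 14 = pos 3 = 'd'
  'q' (pos 16) + 14 = pos 4 = 'e'
  'c' (pos 2) + 14 = pos 16 = 'q'
  'c' (pos 2) + 14 = pos 16 = 'q'
  't' (pos 19) + 14 = pos 7 = 'h'
Result: pddeqqh

pddeqqh


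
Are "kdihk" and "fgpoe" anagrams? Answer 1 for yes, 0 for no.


Strings: "kdihk", "fgpoe"
Sorted first:  dhikk
Sorted second: efgop
Differ at position 0: 'd' vs 'e' => not anagrams

0


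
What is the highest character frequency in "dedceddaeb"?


Input: dedceddaeb
Character counts:
  'a': 1
  'b': 1
  'c': 1
  'd': 4
  'e': 3
Maximum frequency: 4

4


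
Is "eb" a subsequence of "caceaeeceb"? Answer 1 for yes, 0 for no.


Check if "eb" is a subsequence of "caceaeeceb"
Greedy scan:
  Position 0 ('c'): no match needed
  Position 1 ('a'): no match needed
  Position 2 ('c'): no match needed
  Position 3 ('e'): matches sub[0] = 'e'
  Position 4 ('a'): no match needed
  Position 5 ('e'): no match needed
  Position 6 ('e'): no match needed
  Position 7 ('c'): no match needed
  Position 8 ('e'): no match needed
  Position 9 ('b'): matches sub[1] = 'b'
All 2 characters matched => is a subsequence

1


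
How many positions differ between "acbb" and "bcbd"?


Comparing "acbb" and "bcbd" position by position:
  Position 0: 'a' vs 'b' => DIFFER
  Position 1: 'c' vs 'c' => same
  Position 2: 'b' vs 'b' => same
  Position 3: 'b' vs 'd' => DIFFER
Positions that differ: 2

2


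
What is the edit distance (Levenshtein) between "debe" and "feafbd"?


Computing edit distance: "debe" -> "feafbd"
DP table:
           f    e    a    f    b    d
      0    1    2    3    4    5    6
  d   1    1    2    3    4    5    5
  e   2    2    1    2    3    4    5
  b   3    3    2    2    3    3    4
  e   4    4    3    3    3    4    4
Edit distance = dp[4][6] = 4

4


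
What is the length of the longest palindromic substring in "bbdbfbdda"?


Input: "bbdbfbdda"
Checking substrings for palindromes:
  [2:7] "dbfbd" (len 5) => palindrome
  [1:4] "bdb" (len 3) => palindrome
  [3:6] "bfb" (len 3) => palindrome
  [0:2] "bb" (len 2) => palindrome
  [6:8] "dd" (len 2) => palindrome
Longest palindromic substring: "dbfbd" with length 5

5


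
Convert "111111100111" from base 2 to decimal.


Input: "111111100111" in base 2
Positional expansion:
  Digit '1' (value 1) x 2^11 = 2048
  Digit '1' (value 1) x 2^10 = 1024
  Digit '1' (value 1) x 2^9 = 512
  Digit '1' (value 1) x 2^8 = 256
  Digit '1' (value 1) x 2^7 = 128
  Digit '1' (value 1) x 2^6 = 64
  Digit '1' (value 1) x 2^5 = 32
  Digit '0' (value 0) x 2^4 = 0
  Digit '0' (value 0) x 2^3 = 0
  Digit '1' (value 1) x 2^2 = 4
  Digit '1' (value 1) x 2^1 = 2
  Digit '1' (value 1) x 2^0 = 1
Sum = 4071

4071


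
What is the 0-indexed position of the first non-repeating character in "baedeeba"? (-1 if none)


Input: baedeeba
Character frequencies:
  'a': 2
  'b': 2
  'd': 1
  'e': 3
Scanning left to right for freq == 1:
  Position 0 ('b'): freq=2, skip
  Position 1 ('a'): freq=2, skip
  Position 2 ('e'): freq=3, skip
  Position 3 ('d'): unique! => answer = 3

3


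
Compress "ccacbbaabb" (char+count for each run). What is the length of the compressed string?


Input: ccacbbaabb
Runs:
  'c' x 2 => "c2"
  'a' x 1 => "a1"
  'c' x 1 => "c1"
  'b' x 2 => "b2"
  'a' x 2 => "a2"
  'b' x 2 => "b2"
Compressed: "c2a1c1b2a2b2"
Compressed length: 12

12


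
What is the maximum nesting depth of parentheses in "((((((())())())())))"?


Input: "((((((())())())())))"
Tracking depth:
  Position 0 '(': depth becomes 1
  Position 1 '(': depth becomes 2
  Position 2 '(': depth becomes 3
  Position 3 '(': depth becomes 4
  Position 4 '(': depth becomes 5
  Position 5 '(': depth becomes 6
  Position 6 '(': depth becomes 7
  Position 7 ')': depth becomes 6
  Position 8 ')': depth becomes 5
  Position 9 '(': depth becomes 6
  Position 10 ')': depth becomes 5
  Position 11 ')': depth becomes 4
  Position 12 '(': depth becomes 5
  Position 13 ')': depth becomes 4
  Position 14 ')': depth becomes 3
  Position 15 '(': depth becomes 4
  Position 16 ')': depth becomes 3
  Position 17 ')': depth becomes 2
  Position 18 ')': depth becomes 1
  Position 19 ')': depth becomes 0
Maximum depth reached: 7

7


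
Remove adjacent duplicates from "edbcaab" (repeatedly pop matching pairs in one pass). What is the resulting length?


Input: edbcaab
Stack-based adjacent duplicate removal:
  Read 'e': push. Stack: e
  Read 'd': push. Stack: ed
  Read 'b': push. Stack: edb
  Read 'c': push. Stack: edbc
  Read 'a': push. Stack: edbca
  Read 'a': matches stack top 'a' => pop. Stack: edbc
  Read 'b': push. Stack: edbcb
Final stack: "edbcb" (length 5)

5


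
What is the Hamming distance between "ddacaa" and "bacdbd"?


Comparing "ddacaa" and "bacdbd" position by position:
  Position 0: 'd' vs 'b' => differ
  Position 1: 'd' vs 'a' => differ
  Position 2: 'a' vs 'c' => differ
  Position 3: 'c' vs 'd' => differ
  Position 4: 'a' vs 'b' => differ
  Position 5: 'a' vs 'd' => differ
Total differences (Hamming distance): 6

6


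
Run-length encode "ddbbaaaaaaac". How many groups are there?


Input: ddbbaaaaaaac
Scanning for consecutive runs:
  Group 1: 'd' x 2 (positions 0-1)
  Group 2: 'b' x 2 (positions 2-3)
  Group 3: 'a' x 7 (positions 4-10)
  Group 4: 'c' x 1 (positions 11-11)
Total groups: 4

4


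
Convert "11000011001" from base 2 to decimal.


Input: "11000011001" in base 2
Positional expansion:
  Digit '1' (value 1) x 2^10 = 1024
  Digit '1' (value 1) x 2^9 = 512
  Digit '0' (value 0) x 2^8 = 0
  Digit '0' (value 0) x 2^7 = 0
  Digit '0' (value 0) x 2^6 = 0
  Digit '0' (value 0) x 2^5 = 0
  Digit '1' (value 1) x 2^4 = 16
  Digit '1' (value 1) x 2^3 = 8
  Digit '0' (value 0) x 2^2 = 0
  Digit '0' (value 0) x 2^1 = 0
  Digit '1' (value 1) x 2^0 = 1
Sum = 1561

1561


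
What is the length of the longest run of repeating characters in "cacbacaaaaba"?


Input: "cacbacaaaaba"
Scanning for longest run:
  Position 1 ('a'): new char, reset run to 1
  Position 2 ('c'): new char, reset run to 1
  Position 3 ('b'): new char, reset run to 1
  Position 4 ('a'): new char, reset run to 1
  Position 5 ('c'): new char, reset run to 1
  Position 6 ('a'): new char, reset run to 1
  Position 7 ('a'): continues run of 'a', length=2
  Position 8 ('a'): continues run of 'a', length=3
  Position 9 ('a'): continues run of 'a', length=4
  Position 10 ('b'): new char, reset run to 1
  Position 11 ('a'): new char, reset run to 1
Longest run: 'a' with length 4

4


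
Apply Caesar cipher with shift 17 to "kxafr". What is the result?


Caesar cipher: shift "kxafr" by 17
  'k' (pos 10) + 17 = pos 1 = 'b'
  'x' (pos 23) + 17 = pos 14 = 'o'
  'a' (pos 0) + 17 = pos 17 = 'r'
  'f' (pos 5) + 17 = pos 22 = 'w'
  'r' (pos 17) + 17 = pos 8 = 'i'
Result: borwi

borwi


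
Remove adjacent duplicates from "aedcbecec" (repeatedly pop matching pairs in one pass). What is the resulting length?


Input: aedcbecec
Stack-based adjacent duplicate removal:
  Read 'a': push. Stack: a
  Read 'e': push. Stack: ae
  Read 'd': push. Stack: aed
  Read 'c': push. Stack: aedc
  Read 'b': push. Stack: aedcb
  Read 'e': push. Stack: aedcbe
  Read 'c': push. Stack: aedcbec
  Read 'e': push. Stack: aedcbece
  Read 'c': push. Stack: aedcbecec
Final stack: "aedcbecec" (length 9)

9


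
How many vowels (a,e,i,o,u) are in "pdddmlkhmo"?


Input: pdddmlkhmo
Checking each character:
  'p' at position 0: consonant
  'd' at position 1: consonant
  'd' at position 2: consonant
  'd' at position 3: consonant
  'm' at position 4: consonant
  'l' at position 5: consonant
  'k' at position 6: consonant
  'h' at position 7: consonant
  'm' at position 8: consonant
  'o' at position 9: vowel (running total: 1)
Total vowels: 1

1


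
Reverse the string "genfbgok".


Input: genfbgok
Reading characters right to left:
  Position 7: 'k'
  Position 6: 'o'
  Position 5: 'g'
  Position 4: 'b'
  Position 3: 'f'
  Position 2: 'n'
  Position 1: 'e'
  Position 0: 'g'
Reversed: kogbfneg

kogbfneg


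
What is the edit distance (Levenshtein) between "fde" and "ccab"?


Computing edit distance: "fde" -> "ccab"
DP table:
           c    c    a    b
      0    1    2    3    4
  f   1    1    2    3    4
  d   2    2    2    3    4
  e   3    3    3    3    4
Edit distance = dp[3][4] = 4

4


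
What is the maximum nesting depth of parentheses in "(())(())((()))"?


Input: "(())(())((()))"
Tracking depth:
  Position 0 '(': depth becomes 1
  Position 1 '(': depth becomes 2
  Position 2 ')': depth becomes 1
  Position 3 ')': depth becomes 0
  Position 4 '(': depth becomes 1
  Position 5 '(': depth becomes 2
  Position 6 ')': depth becomes 1
  Position 7 ')': depth becomes 0
  Position 8 '(': depth becomes 1
  Position 9 '(': depth becomes 2
  Position 10 '(': depth becomes 3
  Position 11 ')': depth becomes 2
  Position 12 ')': depth becomes 1
  Position 13 ')': depth becomes 0
Maximum depth reached: 3

3


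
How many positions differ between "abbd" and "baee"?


Comparing "abbd" and "baee" position by position:
  Position 0: 'a' vs 'b' => DIFFER
  Position 1: 'b' vs 'a' => DIFFER
  Position 2: 'b' vs 'e' => DIFFER
  Position 3: 'd' vs 'e' => DIFFER
Positions that differ: 4

4


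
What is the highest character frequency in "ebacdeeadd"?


Input: ebacdeeadd
Character counts:
  'a': 2
  'b': 1
  'c': 1
  'd': 3
  'e': 3
Maximum frequency: 3

3


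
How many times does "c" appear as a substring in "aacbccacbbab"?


Searching for "c" in "aacbccacbbab"
Scanning each position:
  Position 0: "a" => no
  Position 1: "a" => no
  Position 2: "c" => MATCH
  Position 3: "b" => no
  Position 4: "c" => MATCH
  Position 5: "c" => MATCH
  Position 6: "a" => no
  Position 7: "c" => MATCH
  Position 8: "b" => no
  Position 9: "b" => no
  Position 10: "a" => no
  Position 11: "b" => no
Total occurrences: 4

4


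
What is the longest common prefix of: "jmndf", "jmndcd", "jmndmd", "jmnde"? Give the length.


Words: jmndf, jmndcd, jmndmd, jmnde
  Position 0: all 'j' => match
  Position 1: all 'm' => match
  Position 2: all 'n' => match
  Position 3: all 'd' => match
  Position 4: ('f', 'c', 'm', 'e') => mismatch, stop
LCP = "jmnd" (length 4)

4


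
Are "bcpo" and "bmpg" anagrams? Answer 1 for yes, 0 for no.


Strings: "bcpo", "bmpg"
Sorted first:  bcop
Sorted second: bgmp
Differ at position 1: 'c' vs 'g' => not anagrams

0


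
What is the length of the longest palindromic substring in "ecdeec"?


Input: "ecdeec"
Checking substrings for palindromes:
  [3:5] "ee" (len 2) => palindrome
Longest palindromic substring: "ee" with length 2

2


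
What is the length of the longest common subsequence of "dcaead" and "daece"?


LCS of "dcaead" and "daece"
DP table:
           d    a    e    c    e
      0    0    0    0    0    0
  d   0    1    1    1    1    1
  c   0    1    1    1    2    2
  a   0    1    2    2    2    2
  e   0    1    2    3    3    3
  a   0    1    2    3    3    3
  d   0    1    2    3    3    3
LCS length = dp[6][5] = 3

3


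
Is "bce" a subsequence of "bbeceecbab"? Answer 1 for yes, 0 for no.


Check if "bce" is a subsequence of "bbeceecbab"
Greedy scan:
  Position 0 ('b'): matches sub[0] = 'b'
  Position 1 ('b'): no match needed
  Position 2 ('e'): no match needed
  Position 3 ('c'): matches sub[1] = 'c'
  Position 4 ('e'): matches sub[2] = 'e'
  Position 5 ('e'): no match needed
  Position 6 ('c'): no match needed
  Position 7 ('b'): no match needed
  Position 8 ('a'): no match needed
  Position 9 ('b'): no match needed
All 3 characters matched => is a subsequence

1


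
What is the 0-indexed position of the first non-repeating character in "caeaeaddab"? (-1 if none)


Input: caeaeaddab
Character frequencies:
  'a': 4
  'b': 1
  'c': 1
  'd': 2
  'e': 2
Scanning left to right for freq == 1:
  Position 0 ('c'): unique! => answer = 0

0


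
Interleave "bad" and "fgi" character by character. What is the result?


Interleaving "bad" and "fgi":
  Position 0: 'b' from first, 'f' from second => "bf"
  Position 1: 'a' from first, 'g' from second => "ag"
  Position 2: 'd' from first, 'i' from second => "di"
Result: bfagdi

bfagdi


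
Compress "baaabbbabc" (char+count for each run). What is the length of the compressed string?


Input: baaabbbabc
Runs:
  'b' x 1 => "b1"
  'a' x 3 => "a3"
  'b' x 3 => "b3"
  'a' x 1 => "a1"
  'b' x 1 => "b1"
  'c' x 1 => "c1"
Compressed: "b1a3b3a1b1c1"
Compressed length: 12

12


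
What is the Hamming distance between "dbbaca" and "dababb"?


Comparing "dbbaca" and "dababb" position by position:
  Position 0: 'd' vs 'd' => same
  Position 1: 'b' vs 'a' => differ
  Position 2: 'b' vs 'b' => same
  Position 3: 'a' vs 'a' => same
  Position 4: 'c' vs 'b' => differ
  Position 5: 'a' vs 'b' => differ
Total differences (Hamming distance): 3

3


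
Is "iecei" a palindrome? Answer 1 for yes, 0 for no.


Input: iecei
Reversed: iecei
  Compare pos 0 ('i') with pos 4 ('i'): match
  Compare pos 1 ('e') with pos 3 ('e'): match
Result: palindrome

1


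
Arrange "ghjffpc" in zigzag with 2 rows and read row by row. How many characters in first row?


Zigzag "ghjffpc" into 2 rows:
Placing characters:
  'g' => row 0
  'h' => row 1
  'j' => row 0
  'f' => row 1
  'f' => row 0
  'p' => row 1
  'c' => row 0
Rows:
  Row 0: "gjfc"
  Row 1: "hfp"
First row length: 4

4


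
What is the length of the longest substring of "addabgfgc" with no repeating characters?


Input: "addabgfgc"
Sliding window (track last position of each char):
  Position 0 ('a'): window [0,0] length 1 -- new best
  Position 1 ('d'): window [0,1] length 2 -- new best
  Position 2 ('d'): repeat (last at 1), move window start to 2
  Position 2 ('d'): window [2,2] length 1
  Position 3 ('a'): window [2,3] length 2
  Position 4 ('b'): window [2,4] length 3 -- new best
  Position 5 ('g'): window [2,5] length 4 -- new best
  Position 6 ('f'): window [2,6] length 5 -- new best
  Position 7 ('g'): repeat (last at 5), move window start to 6
  Position 7 ('g'): window [6,7] length 2
  Position 8 ('c'): window [6,8] length 3
Longest substring with no repeats: "dabgf" with length 5

5


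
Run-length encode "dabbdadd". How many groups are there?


Input: dabbdadd
Scanning for consecutive runs:
  Group 1: 'd' x 1 (positions 0-0)
  Group 2: 'a' x 1 (positions 1-1)
  Group 3: 'b' x 2 (positions 2-3)
  Group 4: 'd' x 1 (positions 4-4)
  Group 5: 'a' x 1 (positions 5-5)
  Group 6: 'd' x 2 (positions 6-7)
Total groups: 6

6


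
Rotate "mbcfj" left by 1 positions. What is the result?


Input: "mbcfj", rotate left by 1
First 1 characters: "m"
Remaining characters: "bcfj"
Concatenate remaining + first: "bcfj" + "m" = "bcfjm"

bcfjm


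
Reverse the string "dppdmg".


Input: dppdmg
Reading characters right to left:
  Position 5: 'g'
  Position 4: 'm'
  Position 3: 'd'
  Position 2: 'p'
  Position 1: 'p'
  Position 0: 'd'
Reversed: gmdppd

gmdppd


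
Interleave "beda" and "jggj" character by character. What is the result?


Interleaving "beda" and "jggj":
  Position 0: 'b' from first, 'j' from second => "bj"
  Position 1: 'e' from first, 'g' from second => "eg"
  Position 2: 'd' from first, 'g' from second => "dg"
  Position 3: 'a' from first, 'j' from second => "aj"
Result: bjegdgaj

bjegdgaj


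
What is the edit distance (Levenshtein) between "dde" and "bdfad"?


Computing edit distance: "dde" -> "bdfad"
DP table:
           b    d    f    a    d
      0    1    2    3    4    5
  d   1    1    1    2    3    4
  d   2    2    1    2    3    3
  e   3    3    2    2    3    4
Edit distance = dp[3][5] = 4

4


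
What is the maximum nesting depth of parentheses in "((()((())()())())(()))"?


Input: "((()((())()())())(()))"
Tracking depth:
  Position 0 '(': depth becomes 1
  Position 1 '(': depth becomes 2
  Position 2 '(': depth becomes 3
  Position 3 ')': depth becomes 2
  Position 4 '(': depth becomes 3
  Position 5 '(': depth becomes 4
  Position 6 '(': depth becomes 5
  Position 7 ')': depth becomes 4
  Position 8 ')': depth becomes 3
  Position 9 '(': depth becomes 4
  Position 10 ')': depth becomes 3
  Position 11 '(': depth becomes 4
  Position 12 ')': depth becomes 3
  Position 13 ')': depth becomes 2
  Position 14 '(': depth becomes 3
  Position 15 ')': depth becomes 2
  Position 16 ')': depth becomes 1
  Position 17 '(': depth becomes 2
  Position 18 '(': depth becomes 3
  Position 19 ')': depth becomes 2
  Position 20 ')': depth becomes 1
  Position 21 ')': depth becomes 0
Maximum depth reached: 5

5


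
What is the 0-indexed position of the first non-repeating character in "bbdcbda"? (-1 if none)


Input: bbdcbda
Character frequencies:
  'a': 1
  'b': 3
  'c': 1
  'd': 2
Scanning left to right for freq == 1:
  Position 0 ('b'): freq=3, skip
  Position 1 ('b'): freq=3, skip
  Position 2 ('d'): freq=2, skip
  Position 3 ('c'): unique! => answer = 3

3


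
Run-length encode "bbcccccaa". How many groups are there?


Input: bbcccccaa
Scanning for consecutive runs:
  Group 1: 'b' x 2 (positions 0-1)
  Group 2: 'c' x 5 (positions 2-6)
  Group 3: 'a' x 2 (positions 7-8)
Total groups: 3

3


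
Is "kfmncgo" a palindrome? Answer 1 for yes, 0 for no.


Input: kfmncgo
Reversed: ogcnmfk
  Compare pos 0 ('k') with pos 6 ('o'): MISMATCH
  Compare pos 1 ('f') with pos 5 ('g'): MISMATCH
  Compare pos 2 ('m') with pos 4 ('c'): MISMATCH
Result: not a palindrome

0


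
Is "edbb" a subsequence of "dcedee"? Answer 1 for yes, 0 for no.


Check if "edbb" is a subsequence of "dcedee"
Greedy scan:
  Position 0 ('d'): no match needed
  Position 1 ('c'): no match needed
  Position 2 ('e'): matches sub[0] = 'e'
  Position 3 ('d'): matches sub[1] = 'd'
  Position 4 ('e'): no match needed
  Position 5 ('e'): no match needed
Only matched 2/4 characters => not a subsequence

0


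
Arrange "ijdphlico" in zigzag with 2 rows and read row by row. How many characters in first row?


Zigzag "ijdphlico" into 2 rows:
Placing characters:
  'i' => row 0
  'j' => row 1
  'd' => row 0
  'p' => row 1
  'h' => row 0
  'l' => row 1
  'i' => row 0
  'c' => row 1
  'o' => row 0
Rows:
  Row 0: "idhio"
  Row 1: "jplc"
First row length: 5

5
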